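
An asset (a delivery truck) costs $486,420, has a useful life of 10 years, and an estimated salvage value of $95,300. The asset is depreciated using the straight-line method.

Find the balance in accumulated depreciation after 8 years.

$312,896

Depreciable base = $486,420 − $95,300 = $391,120.
Annual expense = $391,120 / 10 = $39,112.
End of year 1: book value $447,308.
End of year 2: book value $408,196.
End of year 3: book value $369,084.
End of year 4: book value $329,972.
End of year 5: book value $290,860.
End of year 6: book value $251,748.
End of year 7: book value $212,636.
End of year 8: book value $173,524.
Accumulated through year 8 = $486,420 − $173,524 = $312,896.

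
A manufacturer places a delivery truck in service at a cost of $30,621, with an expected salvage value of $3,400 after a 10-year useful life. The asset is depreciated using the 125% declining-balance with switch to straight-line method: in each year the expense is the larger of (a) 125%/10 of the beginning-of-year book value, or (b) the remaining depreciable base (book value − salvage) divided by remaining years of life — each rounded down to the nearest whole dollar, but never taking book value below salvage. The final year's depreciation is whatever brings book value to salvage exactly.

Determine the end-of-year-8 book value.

Depreciable base = $30,621 − $3,400 = $27,221.
Year 1: DB = ⌊$30,621 × 125%/10⌋ = $3,827; SL = ⌊$27,221/10⌋ = $2,722 → take DB $3,827. Book value $26,794.
Year 2: DB = ⌊$26,794 × 125%/10⌋ = $3,349; SL = ⌊$23,394/9⌋ = $2,599 → take DB $3,349. Book value $23,445.
Year 3: DB = ⌊$23,445 × 125%/10⌋ = $2,930; SL = ⌊$20,045/8⌋ = $2,505 → take DB $2,930. Book value $20,515.
Year 4: DB = ⌊$20,515 × 125%/10⌋ = $2,564; SL = ⌊$17,115/7⌋ = $2,445 → take DB $2,564. Book value $17,951.
Year 5: DB = ⌊$17,951 × 125%/10⌋ = $2,243; SL = ⌊$14,551/6⌋ = $2,425 → take SL $2,425. Book value $15,526.
Year 6: DB = ⌊$15,526 × 125%/10⌋ = $1,940; SL = ⌊$12,126/5⌋ = $2,425 → take SL $2,425. Book value $13,101.
Year 7: DB = ⌊$13,101 × 125%/10⌋ = $1,637; SL = ⌊$9,701/4⌋ = $2,425 → take SL $2,425. Book value $10,676.
Year 8: DB = ⌊$10,676 × 125%/10⌋ = $1,334; SL = ⌊$7,276/3⌋ = $2,425 → take SL $2,425. Book value $8,251.

$8,251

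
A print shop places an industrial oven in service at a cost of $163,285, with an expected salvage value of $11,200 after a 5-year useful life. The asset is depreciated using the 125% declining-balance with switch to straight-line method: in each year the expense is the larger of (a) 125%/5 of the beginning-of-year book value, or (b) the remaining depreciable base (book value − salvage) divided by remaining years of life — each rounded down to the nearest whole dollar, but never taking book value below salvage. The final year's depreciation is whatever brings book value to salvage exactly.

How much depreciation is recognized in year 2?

$30,616

Depreciable base = $163,285 − $11,200 = $152,085.
Year 1: DB = ⌊$163,285 × 125%/5⌋ = $40,821; SL = ⌊$152,085/5⌋ = $30,417 → take DB $40,821. Book value $122,464.
Year 2: DB = ⌊$122,464 × 125%/5⌋ = $30,616; SL = ⌊$111,264/4⌋ = $27,816 → take DB $30,616. Book value $91,848.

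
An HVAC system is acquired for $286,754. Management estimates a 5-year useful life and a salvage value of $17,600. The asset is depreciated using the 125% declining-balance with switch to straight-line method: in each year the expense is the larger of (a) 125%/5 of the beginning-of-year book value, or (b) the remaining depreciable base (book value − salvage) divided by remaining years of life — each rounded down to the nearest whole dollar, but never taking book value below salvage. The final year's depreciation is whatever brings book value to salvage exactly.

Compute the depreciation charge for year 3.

Depreciable base = $286,754 − $17,600 = $269,154.
Year 1: DB = ⌊$286,754 × 125%/5⌋ = $71,688; SL = ⌊$269,154/5⌋ = $53,830 → take DB $71,688. Book value $215,066.
Year 2: DB = ⌊$215,066 × 125%/5⌋ = $53,766; SL = ⌊$197,466/4⌋ = $49,366 → take DB $53,766. Book value $161,300.
Year 3: DB = ⌊$161,300 × 125%/5⌋ = $40,325; SL = ⌊$143,700/3⌋ = $47,900 → take SL $47,900. Book value $113,400.

$47,900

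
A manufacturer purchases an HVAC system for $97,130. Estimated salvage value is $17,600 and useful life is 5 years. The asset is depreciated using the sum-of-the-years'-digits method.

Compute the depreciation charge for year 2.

Depreciable base = $97,130 − $17,600 = $79,530.
Sum of the years' digits = 5+4+3+2+1 = 15.
Year 1: $79,530 × 5/15 = $26,510. Book value $70,620.
Year 2: $79,530 × 4/15 = $21,208. Book value $49,412.

$21,208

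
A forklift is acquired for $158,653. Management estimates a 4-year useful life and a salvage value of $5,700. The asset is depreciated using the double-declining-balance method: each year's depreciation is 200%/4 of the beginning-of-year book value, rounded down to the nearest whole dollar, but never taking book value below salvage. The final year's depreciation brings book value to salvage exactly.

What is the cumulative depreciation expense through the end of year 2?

$118,989

Depreciable base = $158,653 − $5,700 = $152,953.
Year 1: ⌊$158,653 × 200%/4⌋ = $79,326. Book value $79,327.
Year 2: ⌊$79,327 × 200%/4⌋ = $39,663. Book value $39,664.
Accumulated through year 2 = $158,653 − $39,664 = $118,989.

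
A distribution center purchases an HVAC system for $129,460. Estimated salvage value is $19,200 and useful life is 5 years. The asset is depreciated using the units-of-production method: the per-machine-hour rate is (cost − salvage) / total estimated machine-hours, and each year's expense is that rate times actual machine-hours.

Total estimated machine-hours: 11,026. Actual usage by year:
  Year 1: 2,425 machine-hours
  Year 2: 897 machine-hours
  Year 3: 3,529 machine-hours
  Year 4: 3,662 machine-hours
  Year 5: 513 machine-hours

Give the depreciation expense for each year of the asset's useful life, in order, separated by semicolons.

Depreciable base = $129,460 − $19,200 = $110,260.
Rate = $110,260 / 11,026 machine-hours = $10 per machine-hour.
Year 1: 2,425 × $10 = $24,250. Book value $105,210.
Year 2: 897 × $10 = $8,970. Book value $96,240.
Year 3: 3,529 × $10 = $35,290. Book value $60,950.
Year 4: 3,662 × $10 = $36,620. Book value $24,330.
Year 5: 513 × $10 = $5,130. Book value $19,200.

$24,250; $8,970; $35,290; $36,620; $5,130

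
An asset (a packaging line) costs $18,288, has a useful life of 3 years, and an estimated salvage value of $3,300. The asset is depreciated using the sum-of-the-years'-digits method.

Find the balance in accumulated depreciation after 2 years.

$12,490

Depreciable base = $18,288 − $3,300 = $14,988.
Sum of the years' digits = 3+2+1 = 6.
Year 1: $14,988 × 3/6 = $7,494. Book value $10,794.
Year 2: $14,988 × 2/6 = $4,996. Book value $5,798.
Accumulated through year 2 = $18,288 − $5,798 = $12,490.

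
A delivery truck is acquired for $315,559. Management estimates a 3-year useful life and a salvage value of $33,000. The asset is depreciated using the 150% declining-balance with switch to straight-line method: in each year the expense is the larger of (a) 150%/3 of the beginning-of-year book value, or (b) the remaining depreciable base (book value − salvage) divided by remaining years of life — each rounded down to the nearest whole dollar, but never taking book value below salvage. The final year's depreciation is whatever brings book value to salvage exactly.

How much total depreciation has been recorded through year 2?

$236,669

Depreciable base = $315,559 − $33,000 = $282,559.
Year 1: DB = ⌊$315,559 × 150%/3⌋ = $157,779; SL = ⌊$282,559/3⌋ = $94,186 → take DB $157,779. Book value $157,780.
Year 2: DB = ⌊$157,780 × 150%/3⌋ = $78,890; SL = ⌊$124,780/2⌋ = $62,390 → take DB $78,890. Book value $78,890.
Accumulated through year 2 = $315,559 − $78,890 = $236,669.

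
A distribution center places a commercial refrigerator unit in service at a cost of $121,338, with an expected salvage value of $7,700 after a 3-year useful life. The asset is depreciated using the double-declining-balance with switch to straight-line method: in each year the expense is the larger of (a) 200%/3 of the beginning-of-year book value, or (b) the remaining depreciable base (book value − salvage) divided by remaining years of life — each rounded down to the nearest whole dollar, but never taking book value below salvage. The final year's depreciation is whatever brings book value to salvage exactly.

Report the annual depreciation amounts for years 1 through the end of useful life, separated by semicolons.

$80,892; $26,964; $5,782

Depreciable base = $121,338 − $7,700 = $113,638.
Year 1: DB = ⌊$121,338 × 200%/3⌋ = $80,892; SL = ⌊$113,638/3⌋ = $37,879 → take DB $80,892. Book value $40,446.
Year 2: DB = ⌊$40,446 × 200%/3⌋ = $26,964; SL = ⌊$32,746/2⌋ = $16,373 → take DB $26,964. Book value $13,482.
Year 3 (final): $13,482 − $7,700 = $5,782. Book value $7,700.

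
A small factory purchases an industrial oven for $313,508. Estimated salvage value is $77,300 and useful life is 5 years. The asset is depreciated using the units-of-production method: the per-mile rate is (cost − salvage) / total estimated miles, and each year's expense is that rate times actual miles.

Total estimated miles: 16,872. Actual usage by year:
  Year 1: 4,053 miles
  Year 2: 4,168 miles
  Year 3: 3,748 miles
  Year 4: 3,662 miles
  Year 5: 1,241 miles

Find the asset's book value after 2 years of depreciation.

$198,414

Depreciable base = $313,508 − $77,300 = $236,208.
Rate = $236,208 / 16,872 miles = $14 per mile.
Year 1: 4,053 × $14 = $56,742. Book value $256,766.
Year 2: 4,168 × $14 = $58,352. Book value $198,414.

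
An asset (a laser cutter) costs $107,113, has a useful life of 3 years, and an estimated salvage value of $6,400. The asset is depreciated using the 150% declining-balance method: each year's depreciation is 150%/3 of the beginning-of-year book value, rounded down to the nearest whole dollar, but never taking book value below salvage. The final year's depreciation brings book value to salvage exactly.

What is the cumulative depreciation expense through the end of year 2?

$80,334

Depreciable base = $107,113 − $6,400 = $100,713.
Year 1: ⌊$107,113 × 150%/3⌋ = $53,556. Book value $53,557.
Year 2: ⌊$53,557 × 150%/3⌋ = $26,778. Book value $26,779.
Accumulated through year 2 = $107,113 − $26,779 = $80,334.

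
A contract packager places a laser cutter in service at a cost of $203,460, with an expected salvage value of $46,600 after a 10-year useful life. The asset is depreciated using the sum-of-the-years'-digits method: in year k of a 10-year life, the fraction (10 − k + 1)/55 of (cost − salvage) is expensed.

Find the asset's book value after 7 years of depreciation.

$63,712

Depreciable base = $203,460 − $46,600 = $156,860.
Sum of the years' digits = 10+9+8+7+6+5+4+3+2+1 = 55.
Year 1: $156,860 × 10/55 = $28,520. Book value $174,940.
Year 2: $156,860 × 9/55 = $25,668. Book value $149,272.
Year 3: $156,860 × 8/55 = $22,816. Book value $126,456.
Year 4: $156,860 × 7/55 = $19,964. Book value $106,492.
Year 5: $156,860 × 6/55 = $17,112. Book value $89,380.
Year 6: $156,860 × 5/55 = $14,260. Book value $75,120.
Year 7: $156,860 × 4/55 = $11,408. Book value $63,712.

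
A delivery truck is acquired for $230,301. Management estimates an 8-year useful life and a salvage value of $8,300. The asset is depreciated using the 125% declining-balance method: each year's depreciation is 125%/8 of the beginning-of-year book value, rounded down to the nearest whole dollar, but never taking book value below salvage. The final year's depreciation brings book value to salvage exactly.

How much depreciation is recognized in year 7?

$12,984

Depreciable base = $230,301 − $8,300 = $222,001.
Year 1: ⌊$230,301 × 125%/8⌋ = $35,984. Book value $194,317.
Year 2: ⌊$194,317 × 125%/8⌋ = $30,362. Book value $163,955.
Year 3: ⌊$163,955 × 125%/8⌋ = $25,617. Book value $138,338.
Year 4: ⌊$138,338 × 125%/8⌋ = $21,615. Book value $116,723.
Year 5: ⌊$116,723 × 125%/8⌋ = $18,237. Book value $98,486.
Year 6: ⌊$98,486 × 125%/8⌋ = $15,388. Book value $83,098.
Year 7: ⌊$83,098 × 125%/8⌋ = $12,984. Book value $70,114.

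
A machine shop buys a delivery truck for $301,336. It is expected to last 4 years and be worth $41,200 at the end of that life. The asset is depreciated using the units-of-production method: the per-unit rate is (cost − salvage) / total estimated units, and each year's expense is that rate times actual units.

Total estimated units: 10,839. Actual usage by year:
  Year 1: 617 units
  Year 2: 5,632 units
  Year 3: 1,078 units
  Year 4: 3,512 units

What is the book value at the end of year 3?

$125,488

Depreciable base = $301,336 − $41,200 = $260,136.
Rate = $260,136 / 10,839 units = $24 per unit.
Year 1: 617 × $24 = $14,808. Book value $286,528.
Year 2: 5,632 × $24 = $135,168. Book value $151,360.
Year 3: 1,078 × $24 = $25,872. Book value $125,488.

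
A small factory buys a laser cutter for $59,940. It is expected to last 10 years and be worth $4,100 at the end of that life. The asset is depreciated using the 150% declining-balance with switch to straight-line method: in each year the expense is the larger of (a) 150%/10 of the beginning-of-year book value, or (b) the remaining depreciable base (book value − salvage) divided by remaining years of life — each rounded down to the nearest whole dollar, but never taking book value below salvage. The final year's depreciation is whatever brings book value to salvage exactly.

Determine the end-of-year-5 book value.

$26,597

Depreciable base = $59,940 − $4,100 = $55,840.
Year 1: DB = ⌊$59,940 × 150%/10⌋ = $8,991; SL = ⌊$55,840/10⌋ = $5,584 → take DB $8,991. Book value $50,949.
Year 2: DB = ⌊$50,949 × 150%/10⌋ = $7,642; SL = ⌊$46,849/9⌋ = $5,205 → take DB $7,642. Book value $43,307.
Year 3: DB = ⌊$43,307 × 150%/10⌋ = $6,496; SL = ⌊$39,207/8⌋ = $4,900 → take DB $6,496. Book value $36,811.
Year 4: DB = ⌊$36,811 × 150%/10⌋ = $5,521; SL = ⌊$32,711/7⌋ = $4,673 → take DB $5,521. Book value $31,290.
Year 5: DB = ⌊$31,290 × 150%/10⌋ = $4,693; SL = ⌊$27,190/6⌋ = $4,531 → take DB $4,693. Book value $26,597.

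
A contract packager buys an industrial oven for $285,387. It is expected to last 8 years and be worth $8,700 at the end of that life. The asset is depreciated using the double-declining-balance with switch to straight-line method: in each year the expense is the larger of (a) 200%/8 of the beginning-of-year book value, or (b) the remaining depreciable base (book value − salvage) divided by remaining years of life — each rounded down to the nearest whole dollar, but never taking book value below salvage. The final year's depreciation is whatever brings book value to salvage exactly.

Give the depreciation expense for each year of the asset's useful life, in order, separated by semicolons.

Depreciable base = $285,387 − $8,700 = $276,687.
Year 1: DB = ⌊$285,387 × 200%/8⌋ = $71,346; SL = ⌊$276,687/8⌋ = $34,585 → take DB $71,346. Book value $214,041.
Year 2: DB = ⌊$214,041 × 200%/8⌋ = $53,510; SL = ⌊$205,341/7⌋ = $29,334 → take DB $53,510. Book value $160,531.
Year 3: DB = ⌊$160,531 × 200%/8⌋ = $40,132; SL = ⌊$151,831/6⌋ = $25,305 → take DB $40,132. Book value $120,399.
Year 4: DB = ⌊$120,399 × 200%/8⌋ = $30,099; SL = ⌊$111,699/5⌋ = $22,339 → take DB $30,099. Book value $90,300.
Year 5: DB = ⌊$90,300 × 200%/8⌋ = $22,575; SL = ⌊$81,600/4⌋ = $20,400 → take DB $22,575. Book value $67,725.
Year 6: DB = ⌊$67,725 × 200%/8⌋ = $16,931; SL = ⌊$59,025/3⌋ = $19,675 → take SL $19,675. Book value $48,050.
Year 7: DB = ⌊$48,050 × 200%/8⌋ = $12,012; SL = ⌊$39,350/2⌋ = $19,675 → take SL $19,675. Book value $28,375.
Year 8 (final): $28,375 − $8,700 = $19,675. Book value $8,700.

$71,346; $53,510; $40,132; $30,099; $22,575; $19,675; $19,675; $19,675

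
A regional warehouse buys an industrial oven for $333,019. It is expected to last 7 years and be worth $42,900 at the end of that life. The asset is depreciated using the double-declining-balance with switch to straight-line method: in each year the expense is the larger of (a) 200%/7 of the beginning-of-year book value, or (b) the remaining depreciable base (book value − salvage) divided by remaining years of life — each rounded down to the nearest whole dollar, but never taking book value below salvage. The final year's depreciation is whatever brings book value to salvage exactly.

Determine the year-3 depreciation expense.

Depreciable base = $333,019 − $42,900 = $290,119.
Year 1: DB = ⌊$333,019 × 200%/7⌋ = $95,148; SL = ⌊$290,119/7⌋ = $41,445 → take DB $95,148. Book value $237,871.
Year 2: DB = ⌊$237,871 × 200%/7⌋ = $67,963; SL = ⌊$194,971/6⌋ = $32,495 → take DB $67,963. Book value $169,908.
Year 3: DB = ⌊$169,908 × 200%/7⌋ = $48,545; SL = ⌊$127,008/5⌋ = $25,401 → take DB $48,545. Book value $121,363.

$48,545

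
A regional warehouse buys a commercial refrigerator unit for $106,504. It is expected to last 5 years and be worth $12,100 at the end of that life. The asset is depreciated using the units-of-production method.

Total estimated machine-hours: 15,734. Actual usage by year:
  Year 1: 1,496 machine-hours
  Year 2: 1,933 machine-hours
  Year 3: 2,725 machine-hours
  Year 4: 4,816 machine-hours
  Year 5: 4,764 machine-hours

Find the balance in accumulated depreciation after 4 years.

$65,820

Depreciable base = $106,504 − $12,100 = $94,404.
Rate = $94,404 / 15,734 machine-hours = $6 per machine-hour.
Year 1: 1,496 × $6 = $8,976. Book value $97,528.
Year 2: 1,933 × $6 = $11,598. Book value $85,930.
Year 3: 2,725 × $6 = $16,350. Book value $69,580.
Year 4: 4,816 × $6 = $28,896. Book value $40,684.
Accumulated through year 4 = $106,504 − $40,684 = $65,820.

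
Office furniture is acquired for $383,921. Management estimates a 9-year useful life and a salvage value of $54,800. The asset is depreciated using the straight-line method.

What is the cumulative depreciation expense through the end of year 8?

Depreciable base = $383,921 − $54,800 = $329,121.
Annual expense = $329,121 / 9 = $36,569.
End of year 1: book value $347,352.
End of year 2: book value $310,783.
End of year 3: book value $274,214.
End of year 4: book value $237,645.
End of year 5: book value $201,076.
End of year 6: book value $164,507.
End of year 7: book value $127,938.
End of year 8: book value $91,369.
Accumulated through year 8 = $383,921 − $91,369 = $292,552.

$292,552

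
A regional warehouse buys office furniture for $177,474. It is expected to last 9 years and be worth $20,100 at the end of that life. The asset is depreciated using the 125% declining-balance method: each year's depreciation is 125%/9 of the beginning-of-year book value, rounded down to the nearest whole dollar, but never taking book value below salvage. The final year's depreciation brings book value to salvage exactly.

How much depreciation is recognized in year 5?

Depreciable base = $177,474 − $20,100 = $157,374.
Year 1: ⌊$177,474 × 125%/9⌋ = $24,649. Book value $152,825.
Year 2: ⌊$152,825 × 125%/9⌋ = $21,225. Book value $131,600.
Year 3: ⌊$131,600 × 125%/9⌋ = $18,277. Book value $113,323.
Year 4: ⌊$113,323 × 125%/9⌋ = $15,739. Book value $97,584.
Year 5: ⌊$97,584 × 125%/9⌋ = $13,553. Book value $84,031.

$13,553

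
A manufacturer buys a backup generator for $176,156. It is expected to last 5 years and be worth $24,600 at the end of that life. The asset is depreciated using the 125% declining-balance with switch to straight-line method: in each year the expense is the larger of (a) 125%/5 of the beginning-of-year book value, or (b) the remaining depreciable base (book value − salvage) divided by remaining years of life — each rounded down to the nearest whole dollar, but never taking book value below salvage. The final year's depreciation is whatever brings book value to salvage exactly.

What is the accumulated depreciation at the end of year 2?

$77,068

Depreciable base = $176,156 − $24,600 = $151,556.
Year 1: DB = ⌊$176,156 × 125%/5⌋ = $44,039; SL = ⌊$151,556/5⌋ = $30,311 → take DB $44,039. Book value $132,117.
Year 2: DB = ⌊$132,117 × 125%/5⌋ = $33,029; SL = ⌊$107,517/4⌋ = $26,879 → take DB $33,029. Book value $99,088.
Accumulated through year 2 = $176,156 − $99,088 = $77,068.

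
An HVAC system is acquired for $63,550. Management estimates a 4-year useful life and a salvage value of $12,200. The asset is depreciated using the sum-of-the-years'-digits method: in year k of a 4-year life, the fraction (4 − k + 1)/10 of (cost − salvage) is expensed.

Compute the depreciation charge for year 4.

$5,135

Depreciable base = $63,550 − $12,200 = $51,350.
Sum of the years' digits = 4+3+2+1 = 10.
Year 1: $51,350 × 4/10 = $20,540. Book value $43,010.
Year 2: $51,350 × 3/10 = $15,405. Book value $27,605.
Year 3: $51,350 × 2/10 = $10,270. Book value $17,335.
Year 4: $51,350 × 1/10 = $5,135. Book value $12,200.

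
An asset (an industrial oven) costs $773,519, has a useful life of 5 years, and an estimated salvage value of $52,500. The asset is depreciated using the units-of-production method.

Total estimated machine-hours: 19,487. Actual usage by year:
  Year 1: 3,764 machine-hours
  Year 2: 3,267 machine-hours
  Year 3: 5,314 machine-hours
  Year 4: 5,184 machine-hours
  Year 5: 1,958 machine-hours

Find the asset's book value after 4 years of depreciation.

Depreciable base = $773,519 − $52,500 = $721,019.
Rate = $721,019 / 19,487 machine-hours = $37 per machine-hour.
Year 1: 3,764 × $37 = $139,268. Book value $634,251.
Year 2: 3,267 × $37 = $120,879. Book value $513,372.
Year 3: 5,314 × $37 = $196,618. Book value $316,754.
Year 4: 5,184 × $37 = $191,808. Book value $124,946.

$124,946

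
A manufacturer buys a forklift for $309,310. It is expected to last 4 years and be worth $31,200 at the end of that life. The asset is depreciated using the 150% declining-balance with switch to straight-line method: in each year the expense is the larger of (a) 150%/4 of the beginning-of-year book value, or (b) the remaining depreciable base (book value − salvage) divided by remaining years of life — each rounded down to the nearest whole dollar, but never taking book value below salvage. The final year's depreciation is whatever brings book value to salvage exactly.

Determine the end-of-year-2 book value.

$120,825

Depreciable base = $309,310 − $31,200 = $278,110.
Year 1: DB = ⌊$309,310 × 150%/4⌋ = $115,991; SL = ⌊$278,110/4⌋ = $69,527 → take DB $115,991. Book value $193,319.
Year 2: DB = ⌊$193,319 × 150%/4⌋ = $72,494; SL = ⌊$162,119/3⌋ = $54,039 → take DB $72,494. Book value $120,825.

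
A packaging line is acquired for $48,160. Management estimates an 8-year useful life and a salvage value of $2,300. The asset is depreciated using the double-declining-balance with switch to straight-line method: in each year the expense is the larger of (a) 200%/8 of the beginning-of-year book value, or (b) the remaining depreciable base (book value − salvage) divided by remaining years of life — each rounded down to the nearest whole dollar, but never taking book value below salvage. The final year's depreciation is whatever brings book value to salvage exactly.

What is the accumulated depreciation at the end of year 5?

$36,730

Depreciable base = $48,160 − $2,300 = $45,860.
Year 1: DB = ⌊$48,160 × 200%/8⌋ = $12,040; SL = ⌊$45,860/8⌋ = $5,732 → take DB $12,040. Book value $36,120.
Year 2: DB = ⌊$36,120 × 200%/8⌋ = $9,030; SL = ⌊$33,820/7⌋ = $4,831 → take DB $9,030. Book value $27,090.
Year 3: DB = ⌊$27,090 × 200%/8⌋ = $6,772; SL = ⌊$24,790/6⌋ = $4,131 → take DB $6,772. Book value $20,318.
Year 4: DB = ⌊$20,318 × 200%/8⌋ = $5,079; SL = ⌊$18,018/5⌋ = $3,603 → take DB $5,079. Book value $15,239.
Year 5: DB = ⌊$15,239 × 200%/8⌋ = $3,809; SL = ⌊$12,939/4⌋ = $3,234 → take DB $3,809. Book value $11,430.
Accumulated through year 5 = $48,160 − $11,430 = $36,730.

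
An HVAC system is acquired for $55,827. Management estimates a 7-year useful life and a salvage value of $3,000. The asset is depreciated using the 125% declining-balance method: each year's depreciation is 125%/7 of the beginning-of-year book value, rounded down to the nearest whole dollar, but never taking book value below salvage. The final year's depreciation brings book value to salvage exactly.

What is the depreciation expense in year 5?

Depreciable base = $55,827 − $3,000 = $52,827.
Year 1: ⌊$55,827 × 125%/7⌋ = $9,969. Book value $45,858.
Year 2: ⌊$45,858 × 125%/7⌋ = $8,188. Book value $37,670.
Year 3: ⌊$37,670 × 125%/7⌋ = $6,726. Book value $30,944.
Year 4: ⌊$30,944 × 125%/7⌋ = $5,525. Book value $25,419.
Year 5: ⌊$25,419 × 125%/7⌋ = $4,539. Book value $20,880.

$4,539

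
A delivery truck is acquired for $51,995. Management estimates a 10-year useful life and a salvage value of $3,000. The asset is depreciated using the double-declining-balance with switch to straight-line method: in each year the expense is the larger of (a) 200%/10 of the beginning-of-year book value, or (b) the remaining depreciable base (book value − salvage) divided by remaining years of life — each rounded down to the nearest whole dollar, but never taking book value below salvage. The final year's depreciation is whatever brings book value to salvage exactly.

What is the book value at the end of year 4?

$21,298

Depreciable base = $51,995 − $3,000 = $48,995.
Year 1: DB = ⌊$51,995 × 200%/10⌋ = $10,399; SL = ⌊$48,995/10⌋ = $4,899 → take DB $10,399. Book value $41,596.
Year 2: DB = ⌊$41,596 × 200%/10⌋ = $8,319; SL = ⌊$38,596/9⌋ = $4,288 → take DB $8,319. Book value $33,277.
Year 3: DB = ⌊$33,277 × 200%/10⌋ = $6,655; SL = ⌊$30,277/8⌋ = $3,784 → take DB $6,655. Book value $26,622.
Year 4: DB = ⌊$26,622 × 200%/10⌋ = $5,324; SL = ⌊$23,622/7⌋ = $3,374 → take DB $5,324. Book value $21,298.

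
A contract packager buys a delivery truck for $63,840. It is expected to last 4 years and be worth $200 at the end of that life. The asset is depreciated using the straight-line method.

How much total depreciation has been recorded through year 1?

Depreciable base = $63,840 − $200 = $63,640.
Annual expense = $63,640 / 4 = $15,910.
End of year 1: book value $47,930.
Accumulated through year 1 = $63,840 − $47,930 = $15,910.

$15,910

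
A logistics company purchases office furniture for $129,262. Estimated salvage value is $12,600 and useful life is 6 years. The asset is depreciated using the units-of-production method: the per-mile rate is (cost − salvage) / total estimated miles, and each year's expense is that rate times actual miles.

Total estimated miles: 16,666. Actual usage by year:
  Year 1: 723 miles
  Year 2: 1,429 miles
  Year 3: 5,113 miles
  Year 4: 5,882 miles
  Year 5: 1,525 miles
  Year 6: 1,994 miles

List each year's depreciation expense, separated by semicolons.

$5,061; $10,003; $35,791; $41,174; $10,675; $13,958

Depreciable base = $129,262 − $12,600 = $116,662.
Rate = $116,662 / 16,666 miles = $7 per mile.
Year 1: 723 × $7 = $5,061. Book value $124,201.
Year 2: 1,429 × $7 = $10,003. Book value $114,198.
Year 3: 5,113 × $7 = $35,791. Book value $78,407.
Year 4: 5,882 × $7 = $41,174. Book value $37,233.
Year 5: 1,525 × $7 = $10,675. Book value $26,558.
Year 6: 1,994 × $7 = $13,958. Book value $12,600.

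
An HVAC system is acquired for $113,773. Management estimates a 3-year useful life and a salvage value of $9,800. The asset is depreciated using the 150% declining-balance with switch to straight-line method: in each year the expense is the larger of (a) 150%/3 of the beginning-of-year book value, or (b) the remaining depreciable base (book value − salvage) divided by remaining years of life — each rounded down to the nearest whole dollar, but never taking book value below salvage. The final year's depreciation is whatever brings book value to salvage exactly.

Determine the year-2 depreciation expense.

Depreciable base = $113,773 − $9,800 = $103,973.
Year 1: DB = ⌊$113,773 × 150%/3⌋ = $56,886; SL = ⌊$103,973/3⌋ = $34,657 → take DB $56,886. Book value $56,887.
Year 2: DB = ⌊$56,887 × 150%/3⌋ = $28,443; SL = ⌊$47,087/2⌋ = $23,543 → take DB $28,443. Book value $28,444.

$28,443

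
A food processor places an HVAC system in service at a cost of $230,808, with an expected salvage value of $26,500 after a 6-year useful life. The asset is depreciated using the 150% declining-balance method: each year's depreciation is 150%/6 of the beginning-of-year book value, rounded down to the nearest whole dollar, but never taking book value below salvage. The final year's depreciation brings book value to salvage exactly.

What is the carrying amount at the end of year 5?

Depreciable base = $230,808 − $26,500 = $204,308.
Year 1: ⌊$230,808 × 150%/6⌋ = $57,702. Book value $173,106.
Year 2: ⌊$173,106 × 150%/6⌋ = $43,276. Book value $129,830.
Year 3: ⌊$129,830 × 150%/6⌋ = $32,457. Book value $97,373.
Year 4: ⌊$97,373 × 150%/6⌋ = $24,343. Book value $73,030.
Year 5: ⌊$73,030 × 150%/6⌋ = $18,257. Book value $54,773.

$54,773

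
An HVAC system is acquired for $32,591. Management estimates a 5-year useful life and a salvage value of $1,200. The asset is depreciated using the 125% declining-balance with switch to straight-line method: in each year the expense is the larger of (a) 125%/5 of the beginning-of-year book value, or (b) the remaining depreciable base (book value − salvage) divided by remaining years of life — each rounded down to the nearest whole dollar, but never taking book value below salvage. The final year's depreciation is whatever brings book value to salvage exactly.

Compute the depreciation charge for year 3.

$5,711

Depreciable base = $32,591 − $1,200 = $31,391.
Year 1: DB = ⌊$32,591 × 125%/5⌋ = $8,147; SL = ⌊$31,391/5⌋ = $6,278 → take DB $8,147. Book value $24,444.
Year 2: DB = ⌊$24,444 × 125%/5⌋ = $6,111; SL = ⌊$23,244/4⌋ = $5,811 → take DB $6,111. Book value $18,333.
Year 3: DB = ⌊$18,333 × 125%/5⌋ = $4,583; SL = ⌊$17,133/3⌋ = $5,711 → take SL $5,711. Book value $12,622.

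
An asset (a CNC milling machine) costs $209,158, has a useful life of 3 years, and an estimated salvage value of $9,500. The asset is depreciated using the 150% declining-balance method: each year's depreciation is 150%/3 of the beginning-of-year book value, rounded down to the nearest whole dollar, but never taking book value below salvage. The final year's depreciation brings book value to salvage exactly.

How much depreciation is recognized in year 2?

Depreciable base = $209,158 − $9,500 = $199,658.
Year 1: ⌊$209,158 × 150%/3⌋ = $104,579. Book value $104,579.
Year 2: ⌊$104,579 × 150%/3⌋ = $52,289. Book value $52,290.

$52,289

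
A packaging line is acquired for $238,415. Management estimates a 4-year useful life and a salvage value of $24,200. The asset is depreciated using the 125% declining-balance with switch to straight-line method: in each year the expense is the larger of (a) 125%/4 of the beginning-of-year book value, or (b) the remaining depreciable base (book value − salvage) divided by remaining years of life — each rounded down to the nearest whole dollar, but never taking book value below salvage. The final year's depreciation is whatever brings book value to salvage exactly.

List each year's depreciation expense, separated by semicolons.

Depreciable base = $238,415 − $24,200 = $214,215.
Year 1: DB = ⌊$238,415 × 125%/4⌋ = $74,504; SL = ⌊$214,215/4⌋ = $53,553 → take DB $74,504. Book value $163,911.
Year 2: DB = ⌊$163,911 × 125%/4⌋ = $51,222; SL = ⌊$139,711/3⌋ = $46,570 → take DB $51,222. Book value $112,689.
Year 3: DB = ⌊$112,689 × 125%/4⌋ = $35,215; SL = ⌊$88,489/2⌋ = $44,244 → take SL $44,244. Book value $68,445.
Year 4 (final): $68,445 − $24,200 = $44,245. Book value $24,200.

$74,504; $51,222; $44,244; $44,245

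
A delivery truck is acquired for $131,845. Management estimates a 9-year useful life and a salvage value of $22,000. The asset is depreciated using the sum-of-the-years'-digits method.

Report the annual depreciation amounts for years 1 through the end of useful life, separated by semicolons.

Depreciable base = $131,845 − $22,000 = $109,845.
Sum of the years' digits = 9+8+7+6+5+4+3+2+1 = 45.
Year 1: $109,845 × 9/45 = $21,969. Book value $109,876.
Year 2: $109,845 × 8/45 = $19,528. Book value $90,348.
Year 3: $109,845 × 7/45 = $17,087. Book value $73,261.
Year 4: $109,845 × 6/45 = $14,646. Book value $58,615.
Year 5: $109,845 × 5/45 = $12,205. Book value $46,410.
Year 6: $109,845 × 4/45 = $9,764. Book value $36,646.
Year 7: $109,845 × 3/45 = $7,323. Book value $29,323.
Year 8: $109,845 × 2/45 = $4,882. Book value $24,441.
Year 9: $109,845 × 1/45 = $2,441. Book value $22,000.

$21,969; $19,528; $17,087; $14,646; $12,205; $9,764; $7,323; $4,882; $2,441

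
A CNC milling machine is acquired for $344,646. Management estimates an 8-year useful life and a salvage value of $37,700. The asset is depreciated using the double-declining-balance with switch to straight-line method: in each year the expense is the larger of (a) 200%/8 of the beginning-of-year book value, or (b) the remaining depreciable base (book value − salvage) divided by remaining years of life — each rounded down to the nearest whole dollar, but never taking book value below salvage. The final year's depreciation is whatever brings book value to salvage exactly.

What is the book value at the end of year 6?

$61,341

Depreciable base = $344,646 − $37,700 = $306,946.
Year 1: DB = ⌊$344,646 × 200%/8⌋ = $86,161; SL = ⌊$306,946/8⌋ = $38,368 → take DB $86,161. Book value $258,485.
Year 2: DB = ⌊$258,485 × 200%/8⌋ = $64,621; SL = ⌊$220,785/7⌋ = $31,540 → take DB $64,621. Book value $193,864.
Year 3: DB = ⌊$193,864 × 200%/8⌋ = $48,466; SL = ⌊$156,164/6⌋ = $26,027 → take DB $48,466. Book value $145,398.
Year 4: DB = ⌊$145,398 × 200%/8⌋ = $36,349; SL = ⌊$107,698/5⌋ = $21,539 → take DB $36,349. Book value $109,049.
Year 5: DB = ⌊$109,049 × 200%/8⌋ = $27,262; SL = ⌊$71,349/4⌋ = $17,837 → take DB $27,262. Book value $81,787.
Year 6: DB = ⌊$81,787 × 200%/8⌋ = $20,446; SL = ⌊$44,087/3⌋ = $14,695 → take DB $20,446. Book value $61,341.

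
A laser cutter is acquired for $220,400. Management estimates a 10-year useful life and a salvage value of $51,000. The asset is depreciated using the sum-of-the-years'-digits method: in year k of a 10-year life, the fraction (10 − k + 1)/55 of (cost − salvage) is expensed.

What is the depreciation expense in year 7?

Depreciable base = $220,400 − $51,000 = $169,400.
Sum of the years' digits = 10+9+8+7+6+5+4+3+2+1 = 55.
Year 1: $169,400 × 10/55 = $30,800. Book value $189,600.
Year 2: $169,400 × 9/55 = $27,720. Book value $161,880.
Year 3: $169,400 × 8/55 = $24,640. Book value $137,240.
Year 4: $169,400 × 7/55 = $21,560. Book value $115,680.
Year 5: $169,400 × 6/55 = $18,480. Book value $97,200.
Year 6: $169,400 × 5/55 = $15,400. Book value $81,800.
Year 7: $169,400 × 4/55 = $12,320. Book value $69,480.

$12,320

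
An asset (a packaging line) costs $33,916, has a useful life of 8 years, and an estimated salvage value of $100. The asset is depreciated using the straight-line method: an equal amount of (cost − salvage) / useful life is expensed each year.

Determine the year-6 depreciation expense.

$4,227

Depreciable base = $33,916 − $100 = $33,816.
Annual expense = $33,816 / 8 = $4,227.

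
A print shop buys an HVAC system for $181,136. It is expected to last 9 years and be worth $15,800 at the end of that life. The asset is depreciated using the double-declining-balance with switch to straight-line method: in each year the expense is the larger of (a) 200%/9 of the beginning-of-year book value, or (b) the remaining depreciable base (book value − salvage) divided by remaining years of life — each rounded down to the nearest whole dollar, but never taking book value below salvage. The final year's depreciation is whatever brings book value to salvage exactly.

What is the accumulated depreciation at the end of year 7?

$149,946

Depreciable base = $181,136 − $15,800 = $165,336.
Year 1: DB = ⌊$181,136 × 200%/9⌋ = $40,252; SL = ⌊$165,336/9⌋ = $18,370 → take DB $40,252. Book value $140,884.
Year 2: DB = ⌊$140,884 × 200%/9⌋ = $31,307; SL = ⌊$125,084/8⌋ = $15,635 → take DB $31,307. Book value $109,577.
Year 3: DB = ⌊$109,577 × 200%/9⌋ = $24,350; SL = ⌊$93,777/7⌋ = $13,396 → take DB $24,350. Book value $85,227.
Year 4: DB = ⌊$85,227 × 200%/9⌋ = $18,939; SL = ⌊$69,427/6⌋ = $11,571 → take DB $18,939. Book value $66,288.
Year 5: DB = ⌊$66,288 × 200%/9⌋ = $14,730; SL = ⌊$50,488/5⌋ = $10,097 → take DB $14,730. Book value $51,558.
Year 6: DB = ⌊$51,558 × 200%/9⌋ = $11,457; SL = ⌊$35,758/4⌋ = $8,939 → take DB $11,457. Book value $40,101.
Year 7: DB = ⌊$40,101 × 200%/9⌋ = $8,911; SL = ⌊$24,301/3⌋ = $8,100 → take DB $8,911. Book value $31,190.
Accumulated through year 7 = $181,136 − $31,190 = $149,946.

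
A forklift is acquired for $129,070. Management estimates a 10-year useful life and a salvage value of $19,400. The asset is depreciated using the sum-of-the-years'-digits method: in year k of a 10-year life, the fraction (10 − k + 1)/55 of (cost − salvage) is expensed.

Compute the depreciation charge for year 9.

$3,988

Depreciable base = $129,070 − $19,400 = $109,670.
Sum of the years' digits = 10+9+8+7+6+5+4+3+2+1 = 55.
Year 1: $109,670 × 10/55 = $19,940. Book value $109,130.
Year 2: $109,670 × 9/55 = $17,946. Book value $91,184.
Year 3: $109,670 × 8/55 = $15,952. Book value $75,232.
Year 4: $109,670 × 7/55 = $13,958. Book value $61,274.
Year 5: $109,670 × 6/55 = $11,964. Book value $49,310.
Year 6: $109,670 × 5/55 = $9,970. Book value $39,340.
Year 7: $109,670 × 4/55 = $7,976. Book value $31,364.
Year 8: $109,670 × 3/55 = $5,982. Book value $25,382.
Year 9: $109,670 × 2/55 = $3,988. Book value $21,394.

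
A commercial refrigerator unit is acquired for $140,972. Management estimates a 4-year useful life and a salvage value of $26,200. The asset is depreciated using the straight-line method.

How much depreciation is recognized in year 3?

$28,693

Depreciable base = $140,972 − $26,200 = $114,772.
Annual expense = $114,772 / 4 = $28,693.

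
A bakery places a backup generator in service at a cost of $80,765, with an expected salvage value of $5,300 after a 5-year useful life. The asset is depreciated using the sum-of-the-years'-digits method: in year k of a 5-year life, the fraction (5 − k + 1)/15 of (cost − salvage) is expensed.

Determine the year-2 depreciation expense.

Depreciable base = $80,765 − $5,300 = $75,465.
Sum of the years' digits = 5+4+3+2+1 = 15.
Year 1: $75,465 × 5/15 = $25,155. Book value $55,610.
Year 2: $75,465 × 4/15 = $20,124. Book value $35,486.

$20,124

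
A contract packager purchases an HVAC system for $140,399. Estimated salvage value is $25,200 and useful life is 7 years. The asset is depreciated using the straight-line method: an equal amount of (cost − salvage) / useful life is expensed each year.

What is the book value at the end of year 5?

$58,114

Depreciable base = $140,399 − $25,200 = $115,199.
Annual expense = $115,199 / 7 = $16,457.
End of year 1: book value $123,942.
End of year 2: book value $107,485.
End of year 3: book value $91,028.
End of year 4: book value $74,571.
End of year 5: book value $58,114.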